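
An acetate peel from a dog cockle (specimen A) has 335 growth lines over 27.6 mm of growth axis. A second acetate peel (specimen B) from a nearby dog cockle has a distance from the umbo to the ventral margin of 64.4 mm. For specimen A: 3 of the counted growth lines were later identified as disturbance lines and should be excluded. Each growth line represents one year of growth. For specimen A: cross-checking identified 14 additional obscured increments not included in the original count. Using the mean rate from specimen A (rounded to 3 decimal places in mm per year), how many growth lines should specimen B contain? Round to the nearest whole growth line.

Specimen A: adjusted count: 335 − 3 + 14 = 346 growth lines.
A: Mean rate = 27.6 mm / 346 years ≈ 0.080 mm per year.
For B, 64.4 / 0.080 = 805.00 years ≈ 805 growth lines.

805 growth lines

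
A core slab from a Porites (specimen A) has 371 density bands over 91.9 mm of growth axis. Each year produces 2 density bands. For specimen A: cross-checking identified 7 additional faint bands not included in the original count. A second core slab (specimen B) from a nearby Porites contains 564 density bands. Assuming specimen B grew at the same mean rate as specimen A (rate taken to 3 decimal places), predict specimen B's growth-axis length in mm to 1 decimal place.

137.1 mm

Specimen A: correcting the raw count gives 371 + 7 = 378 true density bands.
Specimen A: dividing by 2 density bands per year: 378 / 2 = 189 years.
A: Mean rate = 91.9 mm / 189 years ≈ 0.486 mm/year.
Specimen B: 564 density bands at 2 per year is 564 / 2 = 282 years. B's length ≈ 0.486 × 282 = 137.1 mm.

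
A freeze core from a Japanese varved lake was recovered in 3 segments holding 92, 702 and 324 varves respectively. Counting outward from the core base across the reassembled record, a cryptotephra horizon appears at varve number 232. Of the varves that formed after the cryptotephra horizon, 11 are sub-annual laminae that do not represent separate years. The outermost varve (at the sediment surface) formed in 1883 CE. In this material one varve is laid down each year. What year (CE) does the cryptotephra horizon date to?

Total varves = 92 + 702 + 324 = 1118.
The cryptotephra horizon sits at varve 232 from the core base, so 1118 − 232 = 886 varves formed after it.
886 − 11 false = 875 true varves after the cryptotephra horizon.
1883 − 875 = 1008 CE.

1008 CE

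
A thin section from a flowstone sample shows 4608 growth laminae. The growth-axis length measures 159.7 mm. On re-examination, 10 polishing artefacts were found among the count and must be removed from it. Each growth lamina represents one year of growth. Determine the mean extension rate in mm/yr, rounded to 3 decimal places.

0.035 mm/yr

True growth lamina count = 4608 − 10 = 4598.
159.7 mm over 4598 years gives 159.7 / 4598 ≈ 0.035 mm/yr.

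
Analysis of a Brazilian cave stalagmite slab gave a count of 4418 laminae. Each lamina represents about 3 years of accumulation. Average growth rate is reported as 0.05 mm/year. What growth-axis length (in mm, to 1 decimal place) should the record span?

Multiplying by 3 years per lamina: 4418 × 3 = 13254 years.
Predicted length = 0.05 mm/year × 13254 years = 662.7 mm.

662.7 mm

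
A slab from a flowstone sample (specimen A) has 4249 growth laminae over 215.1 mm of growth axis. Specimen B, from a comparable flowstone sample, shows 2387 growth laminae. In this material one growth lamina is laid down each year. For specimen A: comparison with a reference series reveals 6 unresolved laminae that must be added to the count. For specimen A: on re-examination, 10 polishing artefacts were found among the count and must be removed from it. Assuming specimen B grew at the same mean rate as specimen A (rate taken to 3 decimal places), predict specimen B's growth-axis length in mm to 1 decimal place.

Specimen A: true growth lamina count = 4249 − 10 + 6 = 4245.
A: 215.1 mm over 4245 years gives 215.1 / 4245 ≈ 0.051 mm per year.
B's length ≈ 0.051 × 2387 = 121.7 mm.

121.7 mm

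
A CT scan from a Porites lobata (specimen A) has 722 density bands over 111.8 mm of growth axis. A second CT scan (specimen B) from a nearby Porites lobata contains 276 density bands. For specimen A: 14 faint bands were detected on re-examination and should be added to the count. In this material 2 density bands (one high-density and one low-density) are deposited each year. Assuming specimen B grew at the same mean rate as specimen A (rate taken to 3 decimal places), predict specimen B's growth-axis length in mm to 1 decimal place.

42.0 mm

Specimen A: correcting the raw count gives 722 + 14 = 736 true density bands.
Specimen A: 736 density bands at 2 per year is 736 / 2 = 368 years.
A: Extension rate ≈ 111.8 / 368 = 0.304 mm/year.
Specimen B: 276 density bands at 2 per year is 276 / 2 = 138 years. For B, 0.304 mm/year × 138 years = 42.0 mm.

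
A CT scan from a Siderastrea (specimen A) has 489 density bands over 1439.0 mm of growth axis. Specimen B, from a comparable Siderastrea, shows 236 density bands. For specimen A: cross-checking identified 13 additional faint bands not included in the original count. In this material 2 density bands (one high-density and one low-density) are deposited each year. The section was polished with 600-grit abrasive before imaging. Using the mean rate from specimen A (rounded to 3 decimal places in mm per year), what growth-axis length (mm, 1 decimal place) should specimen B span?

676.5 mm

Specimen A: correcting the raw count gives 489 + 13 = 502 true density bands.
Specimen A: 502 density bands at 2 per year is 502 / 2 = 251 years.
A: Extension rate ≈ 1439.0 / 251 = 5.733 mm/year.
Specimen B: dividing by 2 density bands per year: 236 / 2 = 118 years. Length of B = 5.733 × 118 = 676.5 mm.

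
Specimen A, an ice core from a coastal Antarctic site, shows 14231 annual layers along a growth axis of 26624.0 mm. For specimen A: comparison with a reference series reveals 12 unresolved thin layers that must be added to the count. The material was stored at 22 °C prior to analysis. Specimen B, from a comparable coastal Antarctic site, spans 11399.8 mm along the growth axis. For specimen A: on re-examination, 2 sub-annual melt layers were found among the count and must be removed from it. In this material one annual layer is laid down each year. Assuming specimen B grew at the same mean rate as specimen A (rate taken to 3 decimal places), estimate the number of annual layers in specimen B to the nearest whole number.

6096 annual layers

Specimen A: adjusted count: 14231 − 2 + 12 = 14241 annual layers.
A: 26624.0 mm over 14241 years gives 26624.0 / 14241 ≈ 1.870 mm/yr.
B spans 11399.8 / 1.870 = 6096.15 years ≈ 6096 annual layers.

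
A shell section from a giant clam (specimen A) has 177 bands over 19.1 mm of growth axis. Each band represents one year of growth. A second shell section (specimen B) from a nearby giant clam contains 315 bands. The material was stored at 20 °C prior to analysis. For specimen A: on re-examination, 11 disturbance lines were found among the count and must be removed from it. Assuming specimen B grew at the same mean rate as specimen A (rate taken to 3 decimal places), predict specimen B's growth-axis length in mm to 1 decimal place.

Specimen A: adjusted count: 177 − 11 = 166 bands.
A: Mean rate = 19.1 mm / 166 years ≈ 0.115 mm/yr.
For B, 0.115 mm/year × 315 years = 36.2 mm.

36.2 mm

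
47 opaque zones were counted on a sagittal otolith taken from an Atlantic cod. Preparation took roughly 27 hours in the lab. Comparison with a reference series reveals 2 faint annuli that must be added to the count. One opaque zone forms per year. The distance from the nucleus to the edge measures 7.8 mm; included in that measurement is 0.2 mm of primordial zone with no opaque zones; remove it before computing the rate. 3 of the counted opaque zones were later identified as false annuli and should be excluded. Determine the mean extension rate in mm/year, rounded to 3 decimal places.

Correcting the raw count gives 47 − 3 + 2 = 46 true opaque zones.
The growth record spans 7.8 − 0.2 = 7.6 mm.
Extension rate ≈ 7.6 / 46 = 0.165 mm/year.

0.165 mm/year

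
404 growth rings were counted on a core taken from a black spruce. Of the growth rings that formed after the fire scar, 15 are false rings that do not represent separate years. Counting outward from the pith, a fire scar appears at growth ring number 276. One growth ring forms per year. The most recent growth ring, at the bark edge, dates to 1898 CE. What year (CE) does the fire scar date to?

1785 CE

404 − 276 = 128 growth rings lie beyond the fire scar toward the bark edge.
Removing the 15 false growth rings leaves 128 − 15 = 113 true growth rings beyond the fire scar.
Counting back 113 years from 1898 CE places the fire scar in 1898 − 113 = 1785 CE.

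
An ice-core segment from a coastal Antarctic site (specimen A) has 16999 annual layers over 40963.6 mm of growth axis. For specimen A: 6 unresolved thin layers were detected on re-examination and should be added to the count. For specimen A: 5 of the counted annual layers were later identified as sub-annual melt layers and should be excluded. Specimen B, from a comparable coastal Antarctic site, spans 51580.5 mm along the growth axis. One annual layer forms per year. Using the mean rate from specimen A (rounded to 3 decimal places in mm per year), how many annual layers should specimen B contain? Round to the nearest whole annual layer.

Specimen A: adjusted count: 16999 − 5 + 6 = 17000 annual layers.
A: Extension rate ≈ 40963.6 / 17000 = 2.410 mm/year.
B spans 51580.5 / 2.410 = 21402.70 years ≈ 21403 annual layers.

21403 annual layers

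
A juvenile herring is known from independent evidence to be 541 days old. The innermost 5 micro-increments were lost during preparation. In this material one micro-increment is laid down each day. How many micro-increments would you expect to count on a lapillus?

Expected micro-increments over 541 days: 541.
Less the 5 uncaptured micro-increments: 541 − 5 = 536.

536 micro-increments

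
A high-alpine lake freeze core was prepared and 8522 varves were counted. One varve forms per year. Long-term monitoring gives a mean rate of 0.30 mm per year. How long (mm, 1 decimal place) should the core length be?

8522 years of growth are recorded.
8522 years at 0.30 mm/year gives 0.30 × 8522 = 2556.6 mm.

2556.6 mm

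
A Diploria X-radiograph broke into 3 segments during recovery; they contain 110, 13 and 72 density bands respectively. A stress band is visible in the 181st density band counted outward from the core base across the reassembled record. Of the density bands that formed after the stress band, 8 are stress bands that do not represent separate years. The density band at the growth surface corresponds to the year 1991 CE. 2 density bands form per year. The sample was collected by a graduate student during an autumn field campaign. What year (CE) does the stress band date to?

1988 CE

Total density bands = 110 + 13 + 72 = 195.
Between density band 181 and the growth surface there are 195 − 181 = 14 density bands.
14 − 8 false = 6 true density bands after the stress band.
With 2 density bands per year, 6 / 2 = 3 years.
1991 − 3 = 1988 CE.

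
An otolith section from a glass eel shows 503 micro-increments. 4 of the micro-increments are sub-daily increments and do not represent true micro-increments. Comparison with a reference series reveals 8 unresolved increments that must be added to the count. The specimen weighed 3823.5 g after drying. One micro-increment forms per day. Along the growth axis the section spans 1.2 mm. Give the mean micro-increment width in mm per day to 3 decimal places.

0.002 mm per day

Correcting the raw count gives 503 − 4 + 8 = 507 true micro-increments.
1.2 mm over 507 days gives 1.2 / 507 ≈ 0.002 mm per day.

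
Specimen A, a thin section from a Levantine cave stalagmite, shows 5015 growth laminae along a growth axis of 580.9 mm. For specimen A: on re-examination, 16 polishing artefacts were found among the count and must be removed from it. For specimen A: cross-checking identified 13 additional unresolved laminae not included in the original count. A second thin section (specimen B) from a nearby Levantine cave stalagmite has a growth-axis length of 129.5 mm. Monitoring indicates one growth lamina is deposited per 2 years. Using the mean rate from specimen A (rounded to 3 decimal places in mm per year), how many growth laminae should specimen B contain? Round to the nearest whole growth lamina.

Specimen A: adjusted count: 5015 − 16 + 13 = 5012 growth laminae.
Specimen A: multiplying by 2 years per growth lamina: 5012 × 2 = 10024 years.
A: 580.9 mm over 10024 years gives 580.9 / 10024 ≈ 0.058 mm per year.
For B, 129.5 / 0.058 = 2232.76 years; at 2 years per growth lamina that is 2232.76 / 2 ≈ 1116 growth laminae.

1116 growth laminae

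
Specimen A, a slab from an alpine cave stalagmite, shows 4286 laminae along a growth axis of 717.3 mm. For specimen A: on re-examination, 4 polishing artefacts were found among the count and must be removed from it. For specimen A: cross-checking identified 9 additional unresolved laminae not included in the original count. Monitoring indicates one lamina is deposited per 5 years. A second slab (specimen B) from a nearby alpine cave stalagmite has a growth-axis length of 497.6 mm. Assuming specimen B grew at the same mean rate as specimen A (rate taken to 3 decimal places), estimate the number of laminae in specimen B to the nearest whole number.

3016 laminae

Specimen A: true lamina count = 4286 − 4 + 9 = 4291.
Specimen A: multiplying by 5 years per lamina: 4291 × 5 = 21455 years.
A: 717.3 mm over 21455 years gives 717.3 / 21455 ≈ 0.033 mm per year.
For B, 497.6 / 0.033 = 15078.79 years; at 5 years per lamina that is 15078.79 / 5 ≈ 3016 laminae.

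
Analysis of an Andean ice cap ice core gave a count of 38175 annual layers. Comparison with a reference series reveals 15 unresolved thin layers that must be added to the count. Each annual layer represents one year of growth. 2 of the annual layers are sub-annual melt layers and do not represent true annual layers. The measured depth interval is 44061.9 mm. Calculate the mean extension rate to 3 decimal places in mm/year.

True annual layer count = 38175 − 2 + 15 = 38188.
44061.9 mm over 38188 years gives 44061.9 / 38188 ≈ 1.154 mm/year.

1.154 mm/year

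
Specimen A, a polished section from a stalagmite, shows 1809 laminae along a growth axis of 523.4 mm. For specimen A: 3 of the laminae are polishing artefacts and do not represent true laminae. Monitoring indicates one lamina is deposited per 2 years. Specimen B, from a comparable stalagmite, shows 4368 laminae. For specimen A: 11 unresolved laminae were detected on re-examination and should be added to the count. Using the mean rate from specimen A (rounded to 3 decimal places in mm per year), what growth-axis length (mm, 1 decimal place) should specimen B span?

1258.0 mm

Specimen A: after corrections the count is 1809 − 3 + 11 = 1817 laminae.
Specimen A: at 2 years per lamina, 1817 × 2 = 3634 years.
A: 523.4 mm over 3634 years gives 523.4 / 3634 ≈ 0.144 mm per year.
Specimen B: multiplying by 2 years per lamina: 4368 × 2 = 8736 years. Length of B = 0.144 × 8736 = 1258.0 mm.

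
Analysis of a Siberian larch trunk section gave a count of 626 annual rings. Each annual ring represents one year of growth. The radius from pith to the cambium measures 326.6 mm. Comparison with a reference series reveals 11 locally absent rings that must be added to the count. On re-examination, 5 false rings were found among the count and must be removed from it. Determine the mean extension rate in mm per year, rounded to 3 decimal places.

0.517 mm per year

After corrections the count is 626 − 5 + 11 = 632 annual rings.
326.6 mm over 632 years gives 326.6 / 632 ≈ 0.517 mm per year.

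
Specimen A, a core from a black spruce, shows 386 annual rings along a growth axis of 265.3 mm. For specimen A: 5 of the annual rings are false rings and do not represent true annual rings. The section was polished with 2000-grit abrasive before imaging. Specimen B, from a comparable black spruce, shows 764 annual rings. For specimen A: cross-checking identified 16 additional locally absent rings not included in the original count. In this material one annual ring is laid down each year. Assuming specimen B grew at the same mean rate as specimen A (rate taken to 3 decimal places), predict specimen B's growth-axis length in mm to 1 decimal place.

510.4 mm

Specimen A: true annual ring count = 386 − 5 + 16 = 397.
A: Extension rate ≈ 265.3 / 397 = 0.668 mm/year.
For B, 0.668 mm/year × 764 years = 510.4 mm.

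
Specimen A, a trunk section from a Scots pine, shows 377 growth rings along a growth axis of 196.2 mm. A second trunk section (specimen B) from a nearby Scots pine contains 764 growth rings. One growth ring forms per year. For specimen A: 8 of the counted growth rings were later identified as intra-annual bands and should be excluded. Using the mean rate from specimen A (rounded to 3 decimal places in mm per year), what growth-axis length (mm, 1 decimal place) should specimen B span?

Specimen A: after corrections the count is 377 − 8 = 369 growth rings.
A: 196.2 mm over 369 years gives 196.2 / 369 ≈ 0.532 mm per year.
B's length ≈ 0.532 × 764 = 406.4 mm.

406.4 mm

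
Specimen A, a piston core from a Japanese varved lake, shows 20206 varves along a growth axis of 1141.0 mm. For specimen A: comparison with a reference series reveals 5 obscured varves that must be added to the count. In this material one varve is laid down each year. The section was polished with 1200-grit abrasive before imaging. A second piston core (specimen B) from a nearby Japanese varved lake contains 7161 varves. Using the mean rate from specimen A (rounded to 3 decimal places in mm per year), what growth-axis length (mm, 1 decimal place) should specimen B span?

Specimen A: adjusted count: 20206 + 5 = 20211 varves.
A: 1141.0 mm over 20211 years gives 1141.0 / 20211 ≈ 0.056 mm/yr.
Length of B = 0.056 × 7161 = 401.0 mm.

401.0 mm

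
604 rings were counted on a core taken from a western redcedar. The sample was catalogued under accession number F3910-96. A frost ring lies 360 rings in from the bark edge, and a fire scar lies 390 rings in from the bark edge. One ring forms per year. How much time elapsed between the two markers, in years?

The two markers are separated by 390 − 360 = 30 rings.
At one ring per year, 30 years elapsed between them.

30 yr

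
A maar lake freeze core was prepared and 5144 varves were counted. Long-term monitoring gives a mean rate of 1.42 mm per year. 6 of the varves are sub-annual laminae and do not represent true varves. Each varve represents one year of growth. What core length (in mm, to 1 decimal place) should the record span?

True varve count = 5144 − 6 = 5138.
5138 years at 1.42 mm/year gives 1.42 × 5138 = 7296.0 mm.

7296.0 mm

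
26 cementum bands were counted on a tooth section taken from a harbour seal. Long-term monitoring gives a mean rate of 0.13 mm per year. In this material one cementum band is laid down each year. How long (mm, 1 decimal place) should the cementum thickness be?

The record spans 26 years at 0.13 mm per year.
Length ≈ 0.13 × 26 = 3.4 mm.

3.4 mm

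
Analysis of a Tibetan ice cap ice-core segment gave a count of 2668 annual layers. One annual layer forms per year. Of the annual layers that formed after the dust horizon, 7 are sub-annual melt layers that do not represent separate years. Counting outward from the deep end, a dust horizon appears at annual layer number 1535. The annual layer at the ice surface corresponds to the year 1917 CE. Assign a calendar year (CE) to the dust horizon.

2668 − 1535 = 1133 annual layers lie beyond the dust horizon toward the ice surface.
1133 − 7 false = 1126 true annual layers after the dust horizon.
Counting back 1126 years from 1917 CE places the dust horizon in 1917 − 1126 = 791 CE.

791 CE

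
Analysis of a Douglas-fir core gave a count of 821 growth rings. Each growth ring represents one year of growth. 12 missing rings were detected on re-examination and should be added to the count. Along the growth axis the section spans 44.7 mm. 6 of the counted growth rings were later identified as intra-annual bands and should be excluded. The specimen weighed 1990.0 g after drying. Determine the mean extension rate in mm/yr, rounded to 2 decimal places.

After corrections the count is 821 − 6 + 12 = 827 growth rings.
44.7 mm over 827 years gives 44.7 / 827 ≈ 0.05 mm/yr.

0.05 mm/yr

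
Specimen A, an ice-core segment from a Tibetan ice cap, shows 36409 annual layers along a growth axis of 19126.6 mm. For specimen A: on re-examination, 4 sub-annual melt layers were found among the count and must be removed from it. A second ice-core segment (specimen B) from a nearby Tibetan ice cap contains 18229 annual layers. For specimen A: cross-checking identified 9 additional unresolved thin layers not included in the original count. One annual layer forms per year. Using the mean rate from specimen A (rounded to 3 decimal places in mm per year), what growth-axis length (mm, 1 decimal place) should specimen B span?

9570.2 mm

Specimen A: after corrections the count is 36409 − 4 + 9 = 36414 annual layers.
A: Mean rate = 19126.6 mm / 36414 years ≈ 0.525 mm/year.
For B, 0.525 mm/year × 18229 years = 9570.2 mm.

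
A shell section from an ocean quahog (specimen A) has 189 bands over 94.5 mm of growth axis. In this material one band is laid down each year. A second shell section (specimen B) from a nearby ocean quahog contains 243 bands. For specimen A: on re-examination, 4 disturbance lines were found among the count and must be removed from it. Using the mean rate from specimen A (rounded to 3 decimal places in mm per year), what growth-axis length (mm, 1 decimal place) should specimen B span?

Specimen A: true band count = 189 − 4 = 185.
A: 94.5 mm over 185 years gives 94.5 / 185 ≈ 0.511 mm per year.
B's length ≈ 0.511 × 243 = 124.2 mm.

124.2 mm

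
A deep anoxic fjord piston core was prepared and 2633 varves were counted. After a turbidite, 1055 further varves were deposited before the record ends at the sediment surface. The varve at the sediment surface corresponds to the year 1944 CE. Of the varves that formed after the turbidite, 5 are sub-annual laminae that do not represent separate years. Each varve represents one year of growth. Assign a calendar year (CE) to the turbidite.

There are 1055 varves younger than the turbidite.
Excluding 5 false varves: 1055 − 5 = 1050.
Counting back 1050 years from 1944 CE places the turbidite in 1944 − 1050 = 894 CE.

894 CE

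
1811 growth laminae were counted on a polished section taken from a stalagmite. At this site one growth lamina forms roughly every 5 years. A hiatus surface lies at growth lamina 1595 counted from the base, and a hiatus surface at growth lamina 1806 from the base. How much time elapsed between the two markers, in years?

1055 yr

The two markers are separated by 1806 − 1595 = 211 growth laminae.
Multiplying by 5 years per growth lamina: 211 × 5 = 1055 years.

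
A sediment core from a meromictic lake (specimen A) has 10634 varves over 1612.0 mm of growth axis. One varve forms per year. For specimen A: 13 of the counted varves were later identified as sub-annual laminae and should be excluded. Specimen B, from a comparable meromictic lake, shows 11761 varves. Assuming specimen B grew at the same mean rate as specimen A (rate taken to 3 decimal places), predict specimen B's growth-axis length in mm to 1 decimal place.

Specimen A: true varve count = 10634 − 13 = 10621.
A: Mean rate = 1612.0 mm / 10621 years ≈ 0.152 mm per year.
B's length ≈ 0.152 × 11761 = 1787.7 mm.

1787.7 mm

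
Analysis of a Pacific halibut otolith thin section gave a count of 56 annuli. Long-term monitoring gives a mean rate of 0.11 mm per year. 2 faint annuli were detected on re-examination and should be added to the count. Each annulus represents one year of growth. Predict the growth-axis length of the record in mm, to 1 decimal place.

6.4 mm

True annulus count = 56 + 2 = 58.
Predicted length = 0.11 mm/year × 58 years = 6.4 mm.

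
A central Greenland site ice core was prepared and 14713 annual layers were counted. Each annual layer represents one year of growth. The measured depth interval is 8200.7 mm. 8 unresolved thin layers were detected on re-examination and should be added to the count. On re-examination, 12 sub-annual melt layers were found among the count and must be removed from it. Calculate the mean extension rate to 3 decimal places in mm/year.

0.558 mm/year

True annual layer count = 14713 − 12 + 8 = 14709.
Mean rate = 8200.7 mm / 14709 years ≈ 0.558 mm/year.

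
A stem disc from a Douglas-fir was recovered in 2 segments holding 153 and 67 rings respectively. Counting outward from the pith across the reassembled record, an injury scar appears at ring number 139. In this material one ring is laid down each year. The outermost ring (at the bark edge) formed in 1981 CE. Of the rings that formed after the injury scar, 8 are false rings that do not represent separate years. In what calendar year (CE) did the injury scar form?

1908 CE

Total rings = 153 + 67 = 220.
220 − 139 = 81 rings lie beyond the injury scar toward the bark edge.
Excluding 8 false rings: 81 − 8 = 73.
The ring at the bark edge is 1981 CE, so the injury scar dates to 1981 − 73 = 1908 CE.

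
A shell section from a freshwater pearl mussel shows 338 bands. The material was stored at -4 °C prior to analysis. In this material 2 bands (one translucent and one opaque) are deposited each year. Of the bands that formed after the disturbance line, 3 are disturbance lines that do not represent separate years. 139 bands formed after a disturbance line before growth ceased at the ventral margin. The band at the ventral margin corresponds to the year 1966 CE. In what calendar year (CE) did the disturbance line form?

1898 CE

There are 139 bands younger than the disturbance line.
139 − 3 false = 136 true bands after the disturbance line.
136 bands at 2 per year is 136 / 2 = 68 years.
Counting back 68 years from 1966 CE places the disturbance line in 1966 − 68 = 1898 CE.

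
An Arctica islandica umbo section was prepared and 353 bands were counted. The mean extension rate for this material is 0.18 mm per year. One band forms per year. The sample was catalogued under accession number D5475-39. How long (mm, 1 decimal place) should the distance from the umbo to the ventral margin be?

353 years of growth are recorded.
353 years at 0.18 mm/year gives 0.18 × 353 = 63.5 mm.

63.5 mm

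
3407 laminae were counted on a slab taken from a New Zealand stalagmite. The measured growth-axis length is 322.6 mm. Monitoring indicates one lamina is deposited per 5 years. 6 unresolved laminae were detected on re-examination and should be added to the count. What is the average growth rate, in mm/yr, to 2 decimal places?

0.02 mm/yr

Adjusted count: 3407 + 6 = 3413 laminae.
Multiplying by 5 years per lamina: 3413 × 5 = 17065 years.
Extension rate ≈ 322.6 / 17065 = 0.02 mm/yr.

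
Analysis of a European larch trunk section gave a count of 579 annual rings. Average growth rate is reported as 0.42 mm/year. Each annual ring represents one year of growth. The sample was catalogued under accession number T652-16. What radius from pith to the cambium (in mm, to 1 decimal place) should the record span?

243.2 mm

579 years of growth are recorded.
Predicted length = 0.42 mm/year × 579 years = 243.2 mm.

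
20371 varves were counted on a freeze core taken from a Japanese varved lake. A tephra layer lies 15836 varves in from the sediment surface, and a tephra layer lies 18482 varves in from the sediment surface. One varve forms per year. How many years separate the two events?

18482 − 15836 = 2646 varves lie between the two events.
One varve per year makes the interval 2646 years.

2646 yr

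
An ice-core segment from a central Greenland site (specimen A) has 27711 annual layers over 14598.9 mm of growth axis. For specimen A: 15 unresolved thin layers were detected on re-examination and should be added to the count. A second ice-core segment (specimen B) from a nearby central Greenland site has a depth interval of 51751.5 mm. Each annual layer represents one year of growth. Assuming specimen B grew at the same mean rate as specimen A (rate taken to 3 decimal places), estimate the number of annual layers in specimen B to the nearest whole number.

Specimen A: true annual layer count = 27711 + 15 = 27726.
A: Extension rate ≈ 14598.9 / 27726 = 0.527 mm/yr.
For B, 51751.5 / 0.527 = 98200.19 years ≈ 98200 annual layers.

98200 annual layers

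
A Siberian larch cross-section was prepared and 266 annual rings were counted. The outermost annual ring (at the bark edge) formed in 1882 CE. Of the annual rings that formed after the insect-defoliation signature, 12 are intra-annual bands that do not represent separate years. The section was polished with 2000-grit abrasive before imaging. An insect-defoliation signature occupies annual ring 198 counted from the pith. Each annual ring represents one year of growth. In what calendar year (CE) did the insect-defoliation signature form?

1826 CE

266 − 198 = 68 annual rings lie beyond the insect-defoliation signature toward the bark edge.
Excluding 12 false annual rings: 68 − 12 = 56.
Counting back 56 years from 1882 CE places the insect-defoliation signature in 1882 − 56 = 1826 CE.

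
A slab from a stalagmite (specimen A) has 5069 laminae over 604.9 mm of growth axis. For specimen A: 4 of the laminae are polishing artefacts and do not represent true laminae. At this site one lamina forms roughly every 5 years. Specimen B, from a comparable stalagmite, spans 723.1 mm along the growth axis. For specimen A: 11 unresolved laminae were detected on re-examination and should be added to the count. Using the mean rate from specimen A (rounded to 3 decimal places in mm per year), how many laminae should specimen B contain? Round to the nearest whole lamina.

Specimen A: correcting the raw count gives 5069 − 4 + 11 = 5076 true laminae.
Specimen A: at 5 years per lamina, 5076 × 5 = 25380 years.
A: 604.9 mm over 25380 years gives 604.9 / 25380 ≈ 0.024 mm/year.
Specimen B: 723.1 mm / 0.024 mm per year = 30129.17 years; at 5 years per lamina that is 30129.17 / 5 ≈ 6026 laminae.

6026 laminae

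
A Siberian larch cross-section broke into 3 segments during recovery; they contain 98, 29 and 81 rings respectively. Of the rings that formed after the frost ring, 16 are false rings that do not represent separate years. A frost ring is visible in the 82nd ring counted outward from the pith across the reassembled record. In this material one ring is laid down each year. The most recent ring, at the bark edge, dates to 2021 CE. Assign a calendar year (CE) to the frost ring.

Total rings = 98 + 29 + 81 = 208.
Between ring 82 and the bark edge there are 208 − 82 = 126 rings.
126 − 16 false = 110 true rings after the frost ring.
The ring at the bark edge is 2021 CE, so the frost ring dates to 2021 − 110 = 1911 CE.

1911 CE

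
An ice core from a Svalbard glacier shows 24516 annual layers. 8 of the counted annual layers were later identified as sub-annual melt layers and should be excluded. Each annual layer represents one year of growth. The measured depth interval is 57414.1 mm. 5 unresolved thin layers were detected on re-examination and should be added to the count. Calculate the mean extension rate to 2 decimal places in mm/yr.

Adjusted count: 24516 − 8 + 5 = 24513 annual layers.
Extension rate ≈ 57414.1 / 24513 = 2.34 mm/yr.

2.34 mm/yr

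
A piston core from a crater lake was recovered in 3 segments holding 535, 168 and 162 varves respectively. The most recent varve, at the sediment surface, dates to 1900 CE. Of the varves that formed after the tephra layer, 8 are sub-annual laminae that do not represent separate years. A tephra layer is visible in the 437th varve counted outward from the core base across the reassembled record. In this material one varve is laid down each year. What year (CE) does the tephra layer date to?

Total varves = 535 + 168 + 162 = 865.
The tephra layer sits at varve 437 from the core base, so 865 − 437 = 428 varves formed after it.
Removing the 8 false varves leaves 428 − 8 = 420 true varves beyond the tephra layer.
The varve at the sediment surface is 1900 CE, so the tephra layer dates to 1900 − 420 = 1480 CE.

1480 CE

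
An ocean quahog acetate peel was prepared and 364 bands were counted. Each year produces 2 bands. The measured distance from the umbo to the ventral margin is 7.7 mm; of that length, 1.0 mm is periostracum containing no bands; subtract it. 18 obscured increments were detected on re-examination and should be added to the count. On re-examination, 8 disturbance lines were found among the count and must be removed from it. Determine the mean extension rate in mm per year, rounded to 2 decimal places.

After corrections the count is 364 − 8 + 18 = 374 bands.
With 2 bands per year, 374 / 2 = 187 years.
Removing the 1.0 mm offcut leaves 7.7 − 1.0 = 6.7 mm.
6.7 mm over 187 years gives 6.7 / 187 ≈ 0.04 mm per year.

0.04 mm per year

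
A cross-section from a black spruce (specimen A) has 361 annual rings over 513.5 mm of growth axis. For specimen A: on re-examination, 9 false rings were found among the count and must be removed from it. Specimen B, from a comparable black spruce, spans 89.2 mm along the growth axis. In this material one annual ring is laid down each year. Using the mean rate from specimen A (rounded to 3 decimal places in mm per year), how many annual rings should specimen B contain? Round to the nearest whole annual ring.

61 annual rings

Specimen A: after corrections the count is 361 − 9 = 352 annual rings.
A: Mean rate = 513.5 mm / 352 years ≈ 1.459 mm/yr.
B spans 89.2 / 1.459 = 61.14 years ≈ 61 annual rings.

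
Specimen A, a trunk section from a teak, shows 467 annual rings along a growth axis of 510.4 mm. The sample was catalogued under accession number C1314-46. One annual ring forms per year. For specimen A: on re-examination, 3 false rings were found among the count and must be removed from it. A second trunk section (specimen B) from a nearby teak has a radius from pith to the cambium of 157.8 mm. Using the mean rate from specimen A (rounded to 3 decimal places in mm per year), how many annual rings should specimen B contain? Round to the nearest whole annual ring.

143 annual rings

Specimen A: true annual ring count = 467 − 3 = 464.
A: Mean rate = 510.4 mm / 464 years ≈ 1.100 mm/yr.
Specimen B: 157.8 mm / 1.100 mm per year = 143.45 years ≈ 143 annual rings.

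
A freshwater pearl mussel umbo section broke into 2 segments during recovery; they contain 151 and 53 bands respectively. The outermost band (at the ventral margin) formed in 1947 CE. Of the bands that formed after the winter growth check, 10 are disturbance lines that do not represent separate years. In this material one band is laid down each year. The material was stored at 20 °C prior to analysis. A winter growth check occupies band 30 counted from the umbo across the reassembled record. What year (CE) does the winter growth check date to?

1783 CE

Total bands = 151 + 53 = 204.
Between band 30 and the ventral margin there are 204 − 30 = 174 bands.
Excluding 10 false bands: 174 − 10 = 164.
The band at the ventral margin is 1947 CE, so the winter growth check dates to 1947 − 164 = 1783 CE.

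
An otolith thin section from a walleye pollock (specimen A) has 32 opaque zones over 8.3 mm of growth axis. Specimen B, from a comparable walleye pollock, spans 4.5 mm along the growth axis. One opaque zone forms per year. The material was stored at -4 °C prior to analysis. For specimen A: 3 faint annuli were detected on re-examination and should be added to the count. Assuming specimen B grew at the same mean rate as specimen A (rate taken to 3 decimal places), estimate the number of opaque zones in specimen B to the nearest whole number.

Specimen A: true opaque zone count = 32 + 3 = 35.
A: Extension rate ≈ 8.3 / 35 = 0.237 mm/year.
For B, 4.5 / 0.237 = 18.99 years ≈ 19 opaque zones.

19 opaque zones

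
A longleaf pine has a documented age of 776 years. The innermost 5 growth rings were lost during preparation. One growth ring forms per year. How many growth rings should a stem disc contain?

771 growth rings

At one growth ring per year, 776 years correspond to 776 growth rings.
Less the 5 uncaptured growth rings: 776 − 5 = 771.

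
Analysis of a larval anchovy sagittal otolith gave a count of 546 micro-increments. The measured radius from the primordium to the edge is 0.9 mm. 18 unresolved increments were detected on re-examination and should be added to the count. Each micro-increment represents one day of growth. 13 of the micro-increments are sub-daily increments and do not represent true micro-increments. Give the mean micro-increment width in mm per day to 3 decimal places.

Adjusted count: 546 − 13 + 18 = 551 micro-increments.
Mean rate = 0.9 mm / 551 days ≈ 0.002 mm per day.

0.002 mm per day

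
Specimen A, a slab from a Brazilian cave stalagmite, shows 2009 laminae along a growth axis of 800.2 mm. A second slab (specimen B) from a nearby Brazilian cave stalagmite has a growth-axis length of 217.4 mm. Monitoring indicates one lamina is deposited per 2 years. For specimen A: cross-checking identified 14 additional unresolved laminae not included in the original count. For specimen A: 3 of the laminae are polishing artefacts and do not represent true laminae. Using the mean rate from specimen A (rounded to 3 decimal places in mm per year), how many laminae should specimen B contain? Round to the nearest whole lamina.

549 laminae

Specimen A: after corrections the count is 2009 − 3 + 14 = 2020 laminae.
Specimen A: at 2 years per lamina, 2020 × 2 = 4040 years.
A: Extension rate ≈ 800.2 / 4040 = 0.198 mm/yr.
B spans 217.4 / 0.198 = 1097.98 years; at 2 years per lamina that is 1097.98 / 2 ≈ 549 laminae.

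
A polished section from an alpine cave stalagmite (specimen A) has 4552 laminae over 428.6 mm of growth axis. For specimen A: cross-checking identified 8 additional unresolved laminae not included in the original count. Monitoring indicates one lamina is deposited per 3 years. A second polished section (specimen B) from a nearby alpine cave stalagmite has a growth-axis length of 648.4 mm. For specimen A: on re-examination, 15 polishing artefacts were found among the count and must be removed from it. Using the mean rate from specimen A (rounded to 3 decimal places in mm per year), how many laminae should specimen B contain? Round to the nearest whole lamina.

Specimen A: true lamina count = 4552 − 15 + 8 = 4545.
Specimen A: 4545 laminae at 3 years each span 4545 × 3 = 13635 years.
A: 428.6 mm over 13635 years gives 428.6 / 13635 ≈ 0.031 mm/year.
For B, 648.4 / 0.031 = 20916.13 years; at 3 years per lamina that is 20916.13 / 3 ≈ 6972 laminae.

6972 laminae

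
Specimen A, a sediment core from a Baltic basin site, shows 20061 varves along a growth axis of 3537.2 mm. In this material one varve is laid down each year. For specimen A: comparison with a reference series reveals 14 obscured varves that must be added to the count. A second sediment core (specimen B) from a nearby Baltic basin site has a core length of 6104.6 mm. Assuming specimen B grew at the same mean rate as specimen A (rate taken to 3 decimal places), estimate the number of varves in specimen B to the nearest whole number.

34685 varves

Specimen A: correcting the raw count gives 20061 + 14 = 20075 true varves.
A: 3537.2 mm over 20075 years gives 3537.2 / 20075 ≈ 0.176 mm/year.
For B, 6104.6 / 0.176 = 34685.23 years ≈ 34685 varves.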